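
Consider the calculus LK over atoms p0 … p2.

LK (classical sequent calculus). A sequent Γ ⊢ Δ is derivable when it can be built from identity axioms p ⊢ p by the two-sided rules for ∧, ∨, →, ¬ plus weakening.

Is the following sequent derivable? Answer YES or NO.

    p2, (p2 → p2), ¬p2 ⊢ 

Derivation trace:
[¬L] p2, (p2 → p2), ¬p2 ⊢ 
  [→L] p2, (p2 → p2) ⊢ p2
    [Ax] p2 ⊢ p2
    [Ax] p2 ⊢ p2

Result: YES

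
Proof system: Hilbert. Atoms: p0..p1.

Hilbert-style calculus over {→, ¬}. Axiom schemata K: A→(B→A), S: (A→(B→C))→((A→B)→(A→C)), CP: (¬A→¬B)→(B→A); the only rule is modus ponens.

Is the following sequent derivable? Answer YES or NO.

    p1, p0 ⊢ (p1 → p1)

Proof tree:
[MP] p1, p0 ⊢ (p1 → p1)
  [K]  ⊢ (p1 → (p1 → p1))
  [MP] p1, p0 ⊢ p1
    [MP] p1 ⊢ (p0 → p1)
      [K]  ⊢ (p1 → (p0 → p1))
      [Hyp] p1 ⊢ p1
    [Hyp] p0 ⊢ p0

Result: YES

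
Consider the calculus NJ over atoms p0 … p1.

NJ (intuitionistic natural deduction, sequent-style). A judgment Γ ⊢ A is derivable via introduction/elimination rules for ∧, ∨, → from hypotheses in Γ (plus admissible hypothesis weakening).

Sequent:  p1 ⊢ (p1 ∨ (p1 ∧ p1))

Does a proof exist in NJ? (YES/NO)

Proof tree:
[∨I₂] p1 ⊢ (p1 ∨ (p1 ∧ p1))
  [∧I] p1 ⊢ (p1 ∧ p1)
    [Ax] p1 ⊢ p1
    [Ax] p1 ⊢ p1

Result: YES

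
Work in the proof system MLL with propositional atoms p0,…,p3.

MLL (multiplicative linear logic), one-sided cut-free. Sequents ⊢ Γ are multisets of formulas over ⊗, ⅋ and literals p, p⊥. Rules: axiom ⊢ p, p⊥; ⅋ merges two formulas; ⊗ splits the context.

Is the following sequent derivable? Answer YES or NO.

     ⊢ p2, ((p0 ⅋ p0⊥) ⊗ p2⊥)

Derivation trace:
[⊗]  ⊢ p2, ((p0 ⅋ p0⊥) ⊗ p2⊥)
  [⅋]  ⊢ (p0 ⅋ p0⊥)
    [Ax]  ⊢ p0, p0⊥
  [Ax]  ⊢ p2, p2⊥

Result: YES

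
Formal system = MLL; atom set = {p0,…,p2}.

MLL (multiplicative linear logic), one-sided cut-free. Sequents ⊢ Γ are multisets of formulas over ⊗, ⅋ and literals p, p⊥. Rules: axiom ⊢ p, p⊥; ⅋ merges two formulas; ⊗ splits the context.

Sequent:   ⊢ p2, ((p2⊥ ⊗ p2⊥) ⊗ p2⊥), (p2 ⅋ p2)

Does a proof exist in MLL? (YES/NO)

Proof tree:
[⅋]  ⊢ p2, ((p2⊥ ⊗ p2⊥) ⊗ p2⊥), (p2 ⅋ p2)
  [⊗]  ⊢ p2, p2, p2, ((p2⊥ ⊗ p2⊥) ⊗ p2⊥)
    [⊗]  ⊢ p2, p2, (p2⊥ ⊗ p2⊥)
      [Ax]  ⊢ p2, p2⊥
      [Ax]  ⊢ p2, p2⊥
    [Ax]  ⊢ p2, p2⊥

Result: YES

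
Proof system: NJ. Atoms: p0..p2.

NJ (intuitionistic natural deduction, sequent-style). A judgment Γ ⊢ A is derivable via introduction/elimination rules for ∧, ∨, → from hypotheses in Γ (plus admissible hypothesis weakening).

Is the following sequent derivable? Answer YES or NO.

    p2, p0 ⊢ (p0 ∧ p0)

Proof tree:
[∧I] p2, p0 ⊢ (p0 ∧ p0)
  [→E] p2, p0 ⊢ p0
    [→I] p2 ⊢ (p0 → p0)
      [Wk] p0, p2 ⊢ p0
        [Ax] p0 ⊢ p0
    [Wk] p0, p0 ⊢ p0
      [Ax] p0 ⊢ p0
  [Ax] p0 ⊢ p0

Result: YES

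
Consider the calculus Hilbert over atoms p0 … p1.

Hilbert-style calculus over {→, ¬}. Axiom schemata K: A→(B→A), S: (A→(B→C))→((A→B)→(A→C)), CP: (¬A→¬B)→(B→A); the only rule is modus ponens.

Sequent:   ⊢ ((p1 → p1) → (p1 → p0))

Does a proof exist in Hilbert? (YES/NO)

Truth-table refutation:
  v=00: Γ:[] Δ:[((p1 → p1) → (p1 → p0))=T] refutes=False
  v=01: Γ:[] Δ:[((p1 → p1) → (p1 → p0))=F] refutes=True  ← countermodel

Result: NO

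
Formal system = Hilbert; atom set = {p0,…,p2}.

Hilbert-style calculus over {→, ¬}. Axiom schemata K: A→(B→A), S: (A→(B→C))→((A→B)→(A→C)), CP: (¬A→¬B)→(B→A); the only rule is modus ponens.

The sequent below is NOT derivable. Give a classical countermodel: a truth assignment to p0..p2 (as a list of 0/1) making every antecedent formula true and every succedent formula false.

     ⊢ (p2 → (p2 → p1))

Enumerate valuations to refute Γ ⊢ Δ:
  v=000: Γ:[] Δ:[(p2 → (p2 → p1))=T] refutes=False
  v=001: Γ:[] Δ:[(p2 → (p2 → p1))=F] refutes=True  ← countermodel

Result: [0, 0, 1]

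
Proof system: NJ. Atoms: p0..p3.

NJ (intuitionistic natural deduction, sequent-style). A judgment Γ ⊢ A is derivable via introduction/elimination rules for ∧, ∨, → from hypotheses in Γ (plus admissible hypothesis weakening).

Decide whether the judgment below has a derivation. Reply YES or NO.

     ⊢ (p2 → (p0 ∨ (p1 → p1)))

Derivation (root first):
[→I]  ⊢ (p2 → (p0 ∨ (p1 → p1)))
  [∨I₂] p2 ⊢ (p0 ∨ (p1 → p1))
    [Wk] p2 ⊢ (p1 → p1)
      [→I]  ⊢ (p1 → p1)
        [Ax] p1 ⊢ p1

Result: YES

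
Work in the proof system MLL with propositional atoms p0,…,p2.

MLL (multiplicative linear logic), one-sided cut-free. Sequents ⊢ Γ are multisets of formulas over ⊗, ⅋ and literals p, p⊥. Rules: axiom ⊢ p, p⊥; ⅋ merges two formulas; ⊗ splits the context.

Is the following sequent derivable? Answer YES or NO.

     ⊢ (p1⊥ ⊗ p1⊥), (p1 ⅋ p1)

Derivation trace:
[⅋]  ⊢ (p1⊥ ⊗ p1⊥), (p1 ⅋ p1)
  [⊗]  ⊢ p1, p1, (p1⊥ ⊗ p1⊥)
    [Ax]  ⊢ p1, p1⊥
    [Ax]  ⊢ p1, p1⊥

Result: YES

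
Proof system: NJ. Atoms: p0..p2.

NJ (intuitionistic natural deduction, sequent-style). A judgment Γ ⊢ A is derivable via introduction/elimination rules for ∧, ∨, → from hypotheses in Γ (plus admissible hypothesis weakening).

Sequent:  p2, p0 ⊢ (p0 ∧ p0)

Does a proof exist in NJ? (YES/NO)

Derivation (root first):
[∧I] p2, p0 ⊢ (p0 ∧ p0)
  [Wk] p0, p2 ⊢ p0
    [Ax] p0 ⊢ p0
  [Wk] p0, p2 ⊢ p0
    [Ax] p0 ⊢ p0

Result: YES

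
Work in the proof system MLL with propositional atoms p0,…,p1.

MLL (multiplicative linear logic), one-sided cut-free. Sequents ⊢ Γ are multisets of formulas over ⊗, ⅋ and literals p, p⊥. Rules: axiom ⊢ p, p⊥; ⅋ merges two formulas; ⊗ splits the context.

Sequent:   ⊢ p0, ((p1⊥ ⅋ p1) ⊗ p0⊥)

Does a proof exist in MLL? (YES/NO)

Derivation trace:
[⊗]  ⊢ p0, ((p1⊥ ⅋ p1) ⊗ p0⊥)
  [⅋]  ⊢ (p1⊥ ⅋ p1)
    [Ax]  ⊢ p1, p1⊥
  [Ax]  ⊢ p0, p0⊥

Result: YES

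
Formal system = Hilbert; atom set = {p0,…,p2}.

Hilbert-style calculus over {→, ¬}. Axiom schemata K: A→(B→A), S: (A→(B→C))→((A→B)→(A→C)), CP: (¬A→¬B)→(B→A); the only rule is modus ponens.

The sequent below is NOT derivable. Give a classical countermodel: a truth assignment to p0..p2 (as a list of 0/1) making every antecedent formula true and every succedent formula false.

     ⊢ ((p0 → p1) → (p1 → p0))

Enumerate valuations to refute Γ ⊢ Δ:
  v=000: Γ:[] Δ:[((p0 → p1) → (p1 → p0))=T] refutes=False
  v=001: Γ:[] Δ:[((p0 → p1) → (p1 → p0))=T] refutes=False
  v=010: Γ:[] Δ:[((p0 → p1) → (p1 → p0))=F] refutes=True  ← countermodel

Result: [0, 1, 0]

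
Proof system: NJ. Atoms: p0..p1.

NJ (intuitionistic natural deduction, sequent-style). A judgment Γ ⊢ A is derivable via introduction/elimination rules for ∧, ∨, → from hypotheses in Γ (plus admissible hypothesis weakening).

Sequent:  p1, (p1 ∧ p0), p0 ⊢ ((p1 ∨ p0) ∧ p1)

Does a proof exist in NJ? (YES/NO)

Derivation (root first):
[∧I] p1, (p1 ∧ p0), p0 ⊢ ((p1 ∨ p0) ∧ p1)
  [∨I₂] p0, (p1 ∧ p0) ⊢ (p1 ∨ p0)
    [Wk] p0, (p1 ∧ p0) ⊢ p0
      [Ax] p0 ⊢ p0
  [Ax] p1 ⊢ p1

Result: YES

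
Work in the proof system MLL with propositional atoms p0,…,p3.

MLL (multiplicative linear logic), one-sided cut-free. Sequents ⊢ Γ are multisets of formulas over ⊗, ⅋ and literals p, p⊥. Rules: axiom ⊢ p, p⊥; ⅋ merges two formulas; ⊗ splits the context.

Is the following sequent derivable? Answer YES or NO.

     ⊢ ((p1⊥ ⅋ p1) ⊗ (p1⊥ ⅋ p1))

Derivation trace:
[⊗]  ⊢ ((p1⊥ ⅋ p1) ⊗ (p1⊥ ⅋ p1))
  [⅋]  ⊢ (p1⊥ ⅋ p1)
    [Ax]  ⊢ p1, p1⊥
  [⅋]  ⊢ (p1⊥ ⅋ p1)
    [Ax]  ⊢ p1, p1⊥

Result: YES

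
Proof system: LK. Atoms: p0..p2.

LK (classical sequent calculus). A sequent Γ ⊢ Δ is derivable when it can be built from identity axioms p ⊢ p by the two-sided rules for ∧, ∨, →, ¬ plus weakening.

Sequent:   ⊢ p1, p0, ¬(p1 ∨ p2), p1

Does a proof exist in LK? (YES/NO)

Search for a countermodel by truth-table:
  v=000: Γ:[] Δ:[p1=F, p0=F, ¬(p1 ∨ p2)=T, p1=F] refutes=False
  v=001: Γ:[] Δ:[p1=F, p0=F, ¬(p1 ∨ p2)=F, p1=F] refutes=True  ← countermodel

Result: NO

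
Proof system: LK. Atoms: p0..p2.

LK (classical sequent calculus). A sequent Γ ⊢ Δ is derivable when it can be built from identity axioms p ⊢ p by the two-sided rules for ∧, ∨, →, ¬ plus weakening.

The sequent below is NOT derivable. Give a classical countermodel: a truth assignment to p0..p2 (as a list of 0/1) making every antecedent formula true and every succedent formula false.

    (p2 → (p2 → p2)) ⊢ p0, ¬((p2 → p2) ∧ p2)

Search for a countermodel by truth-table:
  v=000: Γ:[(p2 → (p2 → p2))=T] Δ:[p0=F, ¬((p2 → p2) ∧ p2)=T] refutes=False
  v=001: Γ:[(p2 → (p2 → p2))=T] Δ:[p0=F, ¬((p2 → p2) ∧ p2)=F] refutes=True  ← countermodel

Result: [0, 0, 1]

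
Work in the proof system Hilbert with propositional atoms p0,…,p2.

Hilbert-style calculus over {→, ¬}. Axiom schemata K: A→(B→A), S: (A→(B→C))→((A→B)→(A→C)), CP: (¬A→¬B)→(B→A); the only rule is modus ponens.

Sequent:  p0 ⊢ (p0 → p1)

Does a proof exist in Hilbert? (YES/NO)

Truth-table refutation:
  v=000: Γ:[p0=F] Δ:[(p0 → p1)=T] refutes=False
  v=001: Γ:[p0=F] Δ:[(p0 → p1)=T] refutes=False
  v=010: Γ:[p0=F] Δ:[(p0 → p1)=T] refutes=False
  v=011: Γ:[p0=F] Δ:[(p0 → p1)=T] refutes=False
  v=100: Γ:[p0=T] Δ:[(p0 → p1)=F] refutes=True  ← countermodel

Result: NO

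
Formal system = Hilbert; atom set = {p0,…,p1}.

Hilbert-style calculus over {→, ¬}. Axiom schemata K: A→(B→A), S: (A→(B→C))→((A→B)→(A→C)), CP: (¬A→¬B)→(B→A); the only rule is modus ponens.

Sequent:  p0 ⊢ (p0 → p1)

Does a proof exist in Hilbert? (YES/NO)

Search for a countermodel by truth-table:
  v=00: Γ:[p0=F] Δ:[(p0 → p1)=T] refutes=False
  v=01: Γ:[p0=F] Δ:[(p0 → p1)=T] refutes=False
  v=10: Γ:[p0=T] Δ:[(p0 → p1)=F] refutes=True  ← countermodel

Result: NO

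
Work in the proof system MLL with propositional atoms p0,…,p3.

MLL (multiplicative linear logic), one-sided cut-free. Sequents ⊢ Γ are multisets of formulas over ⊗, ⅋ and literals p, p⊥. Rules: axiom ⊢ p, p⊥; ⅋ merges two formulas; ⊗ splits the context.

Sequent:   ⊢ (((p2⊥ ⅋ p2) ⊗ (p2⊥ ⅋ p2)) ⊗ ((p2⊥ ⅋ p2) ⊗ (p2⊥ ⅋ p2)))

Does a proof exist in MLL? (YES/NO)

Derivation trace:
[⊗]  ⊢ (((p2⊥ ⅋ p2) ⊗ (p2⊥ ⅋ p2)) ⊗ ((p2⊥ ⅋ p2) ⊗ (p2⊥ ⅋ p2)))
  [⊗]  ⊢ ((p2⊥ ⅋ p2) ⊗ (p2⊥ ⅋ p2))
    [⅋]  ⊢ (p2⊥ ⅋ p2)
      [Ax]  ⊢ p2, p2⊥
    [⅋]  ⊢ (p2⊥ ⅋ p2)
      [Ax]  ⊢ p2, p2⊥
  [⊗]  ⊢ ((p2⊥ ⅋ p2) ⊗ (p2⊥ ⅋ p2))
    [⅋]  ⊢ (p2⊥ ⅋ p2)
      [Ax]  ⊢ p2, p2⊥
    [⅋]  ⊢ (p2⊥ ⅋ p2)
      [Ax]  ⊢ p2, p2⊥

Result: YES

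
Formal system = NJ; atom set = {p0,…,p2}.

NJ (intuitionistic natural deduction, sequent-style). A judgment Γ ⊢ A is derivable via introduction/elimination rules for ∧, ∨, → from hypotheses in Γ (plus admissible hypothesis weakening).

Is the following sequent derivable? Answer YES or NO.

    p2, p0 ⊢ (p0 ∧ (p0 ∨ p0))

Proof tree:
[∧I] p2, p0 ⊢ (p0 ∧ (p0 ∨ p0))
  [Ax] p0 ⊢ p0
  [∨I₁] p0, p2 ⊢ (p0 ∨ p0)
    [Wk] p0, p2 ⊢ p0
      [Ax] p0 ⊢ p0

Result: YES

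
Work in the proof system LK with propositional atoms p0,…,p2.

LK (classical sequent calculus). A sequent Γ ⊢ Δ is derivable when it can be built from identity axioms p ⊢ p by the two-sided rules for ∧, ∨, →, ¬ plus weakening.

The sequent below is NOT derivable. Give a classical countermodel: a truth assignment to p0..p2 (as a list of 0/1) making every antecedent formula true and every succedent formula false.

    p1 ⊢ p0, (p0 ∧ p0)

Enumerate valuations to refute Γ ⊢ Δ:
  v=000: Γ:[p1=F] Δ:[p0=F, (p0 ∧ p0)=F] refutes=False
  v=001: Γ:[p1=F] Δ:[p0=F, (p0 ∧ p0)=F] refutes=False
  v=010: Γ:[p1=T] Δ:[p0=F, (p0 ∧ p0)=F] refutes=True  ← countermodel

Result: [0, 1, 0]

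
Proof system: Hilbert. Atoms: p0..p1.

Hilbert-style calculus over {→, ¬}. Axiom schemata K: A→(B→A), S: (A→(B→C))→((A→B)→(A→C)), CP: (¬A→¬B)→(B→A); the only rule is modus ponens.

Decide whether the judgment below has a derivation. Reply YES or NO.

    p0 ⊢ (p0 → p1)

Truth-table refutation:
  v=00: Γ:[p0=F] Δ:[(p0 → p1)=T] refutes=False
  v=01: Γ:[p0=F] Δ:[(p0 → p1)=T] refutes=False
  v=10: Γ:[p0=T] Δ:[(p0 → p1)=F] refutes=True  ← countermodel

Result: NO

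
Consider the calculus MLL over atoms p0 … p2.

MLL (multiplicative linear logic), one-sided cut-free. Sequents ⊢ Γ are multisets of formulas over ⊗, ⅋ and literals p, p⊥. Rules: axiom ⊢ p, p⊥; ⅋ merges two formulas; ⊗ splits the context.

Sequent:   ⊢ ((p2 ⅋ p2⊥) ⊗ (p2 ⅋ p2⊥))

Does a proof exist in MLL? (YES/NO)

Derivation (root first):
[⊗]  ⊢ ((p2 ⅋ p2⊥) ⊗ (p2 ⅋ p2⊥))
  [⅋]  ⊢ (p2 ⅋ p2⊥)
    [Ax]  ⊢ p2, p2⊥
  [⅋]  ⊢ (p2 ⅋ p2⊥)
    [Ax]  ⊢ p2, p2⊥

Result: YES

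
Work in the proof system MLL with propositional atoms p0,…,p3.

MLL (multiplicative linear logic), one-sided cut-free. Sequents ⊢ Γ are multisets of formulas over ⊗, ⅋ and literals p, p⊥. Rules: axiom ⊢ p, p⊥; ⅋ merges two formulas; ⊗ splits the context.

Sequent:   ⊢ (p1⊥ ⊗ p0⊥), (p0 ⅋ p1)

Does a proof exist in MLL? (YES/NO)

Derivation (root first):
[⅋]  ⊢ (p1⊥ ⊗ p0⊥), (p0 ⅋ p1)
  [⊗]  ⊢ p1, p0, (p1⊥ ⊗ p0⊥)
    [Ax]  ⊢ p1, p1⊥
    [Ax]  ⊢ p0, p0⊥

Result: YES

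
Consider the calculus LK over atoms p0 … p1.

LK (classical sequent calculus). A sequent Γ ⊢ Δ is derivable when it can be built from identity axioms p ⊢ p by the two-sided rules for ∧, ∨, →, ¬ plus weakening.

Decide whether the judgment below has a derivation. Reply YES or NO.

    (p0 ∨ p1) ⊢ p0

Search for a countermodel by truth-table:
  v=00: Γ:[(p0 ∨ p1)=F] Δ:[p0=F] refutes=False
  v=01: Γ:[(p0 ∨ p1)=T] Δ:[p0=F] refutes=True  ← countermodel

Result: NO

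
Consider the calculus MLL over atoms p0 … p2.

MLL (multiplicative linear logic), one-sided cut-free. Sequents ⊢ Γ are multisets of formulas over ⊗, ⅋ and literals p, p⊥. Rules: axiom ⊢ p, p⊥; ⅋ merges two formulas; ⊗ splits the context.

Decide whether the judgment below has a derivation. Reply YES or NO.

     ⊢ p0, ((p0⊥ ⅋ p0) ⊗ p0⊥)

Derivation trace:
[⊗]  ⊢ p0, ((p0⊥ ⅋ p0) ⊗ p0⊥)
  [⅋]  ⊢ (p0⊥ ⅋ p0)
    [Ax]  ⊢ p0, p0⊥
  [Ax]  ⊢ p0, p0⊥

Result: YES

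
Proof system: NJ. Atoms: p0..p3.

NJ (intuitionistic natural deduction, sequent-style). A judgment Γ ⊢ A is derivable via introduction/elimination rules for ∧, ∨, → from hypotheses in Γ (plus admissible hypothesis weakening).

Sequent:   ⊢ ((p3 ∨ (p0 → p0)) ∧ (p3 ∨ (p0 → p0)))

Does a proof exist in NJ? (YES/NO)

Derivation trace:
[∧I]  ⊢ ((p3 ∨ (p0 → p0)) ∧ (p3 ∨ (p0 → p0)))
  [∨I₂]  ⊢ (p3 ∨ (p0 → p0))
    [→I]  ⊢ (p0 → p0)
      [Ax] p0 ⊢ p0
  [∨I₂]  ⊢ (p3 ∨ (p0 → p0))
    [→I]  ⊢ (p0 → p0)
      [Ax] p0 ⊢ p0

Result: YES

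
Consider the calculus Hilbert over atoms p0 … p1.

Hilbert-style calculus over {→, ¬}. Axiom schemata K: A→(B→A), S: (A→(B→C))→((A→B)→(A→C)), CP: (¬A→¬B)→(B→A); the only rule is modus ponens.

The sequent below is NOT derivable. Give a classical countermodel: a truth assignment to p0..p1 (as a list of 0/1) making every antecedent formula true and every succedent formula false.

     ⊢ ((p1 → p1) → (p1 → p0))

Truth-table refutation:
  v=00: Γ:[] Δ:[((p1 → p1) → (p1 → p0))=T] refutes=False
  v=01: Γ:[] Δ:[((p1 → p1) → (p1 → p0))=F] refutes=True  ← countermodel

Result: [0, 1]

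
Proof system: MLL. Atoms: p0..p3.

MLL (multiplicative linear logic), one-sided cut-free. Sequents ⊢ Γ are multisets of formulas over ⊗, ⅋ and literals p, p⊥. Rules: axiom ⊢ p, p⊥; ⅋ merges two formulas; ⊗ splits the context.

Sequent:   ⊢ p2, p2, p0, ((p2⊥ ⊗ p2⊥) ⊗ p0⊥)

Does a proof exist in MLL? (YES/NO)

Proof tree:
[⊗]  ⊢ p2, p2, p0, ((p2⊥ ⊗ p2⊥) ⊗ p0⊥)
  [⊗]  ⊢ p2, p2, (p2⊥ ⊗ p2⊥)
    [Ax]  ⊢ p2, p2⊥
    [Ax]  ⊢ p2, p2⊥
  [Ax]  ⊢ p0, p0⊥

Result: YES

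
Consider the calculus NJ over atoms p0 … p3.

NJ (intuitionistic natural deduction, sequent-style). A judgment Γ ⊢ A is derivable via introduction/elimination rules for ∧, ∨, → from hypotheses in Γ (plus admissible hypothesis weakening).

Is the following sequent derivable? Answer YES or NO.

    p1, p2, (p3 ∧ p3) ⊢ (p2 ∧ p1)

Derivation (root first):
[∧I] p1, p2, (p3 ∧ p3) ⊢ (p2 ∧ p1)
  [Ax] p2 ⊢ p2
  [Wk] p1, (p3 ∧ p3) ⊢ p1
    [Ax] p1 ⊢ p1

Result: YES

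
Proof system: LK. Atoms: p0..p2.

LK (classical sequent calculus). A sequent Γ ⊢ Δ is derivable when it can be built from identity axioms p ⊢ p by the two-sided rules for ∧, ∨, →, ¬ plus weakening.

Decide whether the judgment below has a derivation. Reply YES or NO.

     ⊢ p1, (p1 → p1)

Derivation (root first):
[→R]  ⊢ p1, (p1 → p1)
  [WR] p1 ⊢ p1, p1
    [Ax] p1 ⊢ p1

Result: YES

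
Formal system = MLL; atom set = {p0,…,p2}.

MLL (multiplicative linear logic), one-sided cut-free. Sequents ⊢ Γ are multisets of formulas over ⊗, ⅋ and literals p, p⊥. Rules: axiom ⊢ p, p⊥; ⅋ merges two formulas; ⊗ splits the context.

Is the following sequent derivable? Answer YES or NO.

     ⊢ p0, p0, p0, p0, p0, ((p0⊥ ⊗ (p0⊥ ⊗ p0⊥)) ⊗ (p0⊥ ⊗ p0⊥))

Derivation (root first):
[⊗]  ⊢ p0, p0, p0, p0, p0, ((p0⊥ ⊗ (p0⊥ ⊗ p0⊥)) ⊗ (p0⊥ ⊗ p0⊥))
  [⊗]  ⊢ p0, p0, p0, (p0⊥ ⊗ (p0⊥ ⊗ p0⊥))
    [Ax]  ⊢ p0, p0⊥
    [⊗]  ⊢ p0, p0, (p0⊥ ⊗ p0⊥)
      [Ax]  ⊢ p0, p0⊥
      [Ax]  ⊢ p0, p0⊥
  [⊗]  ⊢ p0, p0, (p0⊥ ⊗ p0⊥)
    [Ax]  ⊢ p0, p0⊥
    [Ax]  ⊢ p0, p0⊥

Result: YES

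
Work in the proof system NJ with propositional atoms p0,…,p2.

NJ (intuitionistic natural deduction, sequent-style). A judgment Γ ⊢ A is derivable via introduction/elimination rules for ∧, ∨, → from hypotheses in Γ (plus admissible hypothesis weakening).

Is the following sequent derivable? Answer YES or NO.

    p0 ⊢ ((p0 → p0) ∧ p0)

Proof tree:
[∧I] p0 ⊢ ((p0 → p0) ∧ p0)
  [→I]  ⊢ (p0 → p0)
    [Ax] p0 ⊢ p0
  [Ax] p0 ⊢ p0

Result: YES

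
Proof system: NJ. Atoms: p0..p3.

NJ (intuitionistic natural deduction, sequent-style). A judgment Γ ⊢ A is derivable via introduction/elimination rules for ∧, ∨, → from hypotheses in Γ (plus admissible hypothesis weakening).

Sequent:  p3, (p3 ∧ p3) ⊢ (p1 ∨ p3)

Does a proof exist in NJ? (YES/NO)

Derivation trace:
[Wk] p3, (p3 ∧ p3) ⊢ (p1 ∨ p3)
  [∨I₂] p3 ⊢ (p1 ∨ p3)
    [Ax] p3 ⊢ p3

Result: YES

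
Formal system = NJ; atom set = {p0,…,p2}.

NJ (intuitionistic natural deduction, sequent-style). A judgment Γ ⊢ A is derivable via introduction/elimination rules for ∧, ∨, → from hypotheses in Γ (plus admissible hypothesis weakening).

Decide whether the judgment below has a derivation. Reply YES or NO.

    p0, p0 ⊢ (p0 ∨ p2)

Proof tree:
[Wk] p0, p0 ⊢ (p0 ∨ p2)
  [∨I₁] p0 ⊢ (p0 ∨ p2)
    [Ax] p0 ⊢ p0

Result: YES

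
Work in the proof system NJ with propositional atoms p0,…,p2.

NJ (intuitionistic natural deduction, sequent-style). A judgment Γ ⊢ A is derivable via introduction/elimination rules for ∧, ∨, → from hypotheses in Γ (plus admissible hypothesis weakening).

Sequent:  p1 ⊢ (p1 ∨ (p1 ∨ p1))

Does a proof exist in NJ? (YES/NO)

Derivation (root first):
[∨I₂] p1 ⊢ (p1 ∨ (p1 ∨ p1))
  [∨I₁] p1 ⊢ (p1 ∨ p1)
    [Ax] p1 ⊢ p1

Result: YES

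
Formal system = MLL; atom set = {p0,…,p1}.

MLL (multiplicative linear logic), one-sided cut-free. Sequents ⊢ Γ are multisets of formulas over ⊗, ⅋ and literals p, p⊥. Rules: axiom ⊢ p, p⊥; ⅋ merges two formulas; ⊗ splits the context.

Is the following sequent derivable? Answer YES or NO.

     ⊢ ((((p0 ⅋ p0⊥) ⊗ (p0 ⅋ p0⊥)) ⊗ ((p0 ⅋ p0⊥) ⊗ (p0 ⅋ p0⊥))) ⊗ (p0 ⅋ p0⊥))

Derivation (root first):
[⊗]  ⊢ ((((p0 ⅋ p0⊥) ⊗ (p0 ⅋ p0⊥)) ⊗ ((p0 ⅋ p0⊥) ⊗ (p0 ⅋ p0⊥))) ⊗ (p0 ⅋ p0⊥))
  [⊗]  ⊢ (((p0 ⅋ p0⊥) ⊗ (p0 ⅋ p0⊥)) ⊗ ((p0 ⅋ p0⊥) ⊗ (p0 ⅋ p0⊥)))
    [⊗]  ⊢ ((p0 ⅋ p0⊥) ⊗ (p0 ⅋ p0⊥))
      [⅋]  ⊢ (p0 ⅋ p0⊥)
        [Ax]  ⊢ p0, p0⊥
      [⅋]  ⊢ (p0 ⅋ p0⊥)
        [Ax]  ⊢ p0, p0⊥
    [⊗]  ⊢ ((p0 ⅋ p0⊥) ⊗ (p0 ⅋ p0⊥))
      [⅋]  ⊢ (p0 ⅋ p0⊥)
        [Ax]  ⊢ p0, p0⊥
      [⅋]  ⊢ (p0 ⅋ p0⊥)
        [Ax]  ⊢ p0, p0⊥
  [⅋]  ⊢ (p0 ⅋ p0⊥)
    [Ax]  ⊢ p0, p0⊥

Result: YES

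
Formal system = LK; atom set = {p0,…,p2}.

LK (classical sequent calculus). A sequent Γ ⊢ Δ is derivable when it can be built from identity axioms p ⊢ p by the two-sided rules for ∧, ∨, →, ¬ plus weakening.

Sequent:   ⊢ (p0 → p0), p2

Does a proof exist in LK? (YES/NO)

Derivation (root first):
[WR]  ⊢ (p0 → p0), p2
  [→R]  ⊢ (p0 → p0)
    [Ax] p0 ⊢ p0

Result: YES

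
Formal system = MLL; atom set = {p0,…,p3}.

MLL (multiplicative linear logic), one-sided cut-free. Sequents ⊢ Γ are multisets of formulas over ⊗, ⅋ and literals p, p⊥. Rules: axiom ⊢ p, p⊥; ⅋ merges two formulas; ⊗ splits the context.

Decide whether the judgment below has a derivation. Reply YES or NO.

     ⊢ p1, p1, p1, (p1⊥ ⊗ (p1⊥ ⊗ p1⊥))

Derivation (root first):
[⊗]  ⊢ p1, p1, p1, (p1⊥ ⊗ (p1⊥ ⊗ p1⊥))
  [Ax]  ⊢ p1, p1⊥
  [⊗]  ⊢ p1, p1, (p1⊥ ⊗ p1⊥)
    [Ax]  ⊢ p1, p1⊥
    [Ax]  ⊢ p1, p1⊥

Result: YES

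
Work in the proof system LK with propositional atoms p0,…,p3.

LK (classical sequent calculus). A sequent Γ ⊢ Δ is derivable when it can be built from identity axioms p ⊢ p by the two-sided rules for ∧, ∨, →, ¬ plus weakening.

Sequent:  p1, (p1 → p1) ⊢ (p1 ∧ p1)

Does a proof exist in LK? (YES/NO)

Derivation (root first):
[∧R] p1, (p1 → p1) ⊢ (p1 ∧ p1)
  [Ax] p1 ⊢ p1
  [→L] p1, (p1 → p1) ⊢ p1
    [Ax] p1 ⊢ p1
    [Ax] p1 ⊢ p1

Result: YES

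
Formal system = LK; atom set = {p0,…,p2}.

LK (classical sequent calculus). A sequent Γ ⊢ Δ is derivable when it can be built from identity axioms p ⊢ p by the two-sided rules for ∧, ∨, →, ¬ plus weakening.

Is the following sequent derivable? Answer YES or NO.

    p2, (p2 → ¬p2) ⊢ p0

Proof tree:
[→L] p2, (p2 → ¬p2) ⊢ p0
  [Ax] p2 ⊢ p2
  [WR] p2, ¬p2 ⊢ p0
    [¬L] p2, ¬p2 ⊢ 
      [Ax] p2 ⊢ p2

Result: YES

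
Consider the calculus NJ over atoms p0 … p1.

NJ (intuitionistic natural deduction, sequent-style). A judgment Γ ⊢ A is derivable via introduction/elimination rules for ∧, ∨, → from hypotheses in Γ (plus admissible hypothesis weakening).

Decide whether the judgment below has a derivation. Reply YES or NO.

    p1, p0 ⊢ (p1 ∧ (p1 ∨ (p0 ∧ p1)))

Proof tree:
[∧I] p1, p0 ⊢ (p1 ∧ (p1 ∨ (p0 ∧ p1)))
  [Ax] p1 ⊢ p1
  [∨I₂] p1, p0 ⊢ (p1 ∨ (p0 ∧ p1))
    [∧I] p1, p0 ⊢ (p0 ∧ p1)
      [Ax] p0 ⊢ p0
      [Ax] p1 ⊢ p1

Result: YES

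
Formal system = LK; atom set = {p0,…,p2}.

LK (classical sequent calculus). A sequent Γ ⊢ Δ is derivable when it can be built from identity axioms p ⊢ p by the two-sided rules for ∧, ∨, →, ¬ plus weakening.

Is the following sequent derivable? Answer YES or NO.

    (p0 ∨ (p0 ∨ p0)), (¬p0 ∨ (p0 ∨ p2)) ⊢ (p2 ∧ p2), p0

Proof tree:
[∨L] (p0 ∨ (p0 ∨ p0)), (¬p0 ∨ (p0 ∨ p2)) ⊢ (p2 ∧ p2), p0
  [¬L] (p0 ∨ (p0 ∨ p0)), ¬p0 ⊢ 
    [∨L] (p0 ∨ (p0 ∨ p0)) ⊢ p0
      [Ax] p0 ⊢ p0
      [∨L] (p0 ∨ p0) ⊢ p0
        [Ax] p0 ⊢ p0
        [Ax] p0 ⊢ p0
  [∨L] (p0 ∨ p2) ⊢ (p2 ∧ p2), p0
    [Ax] p0 ⊢ p0
    [∧R] p2 ⊢ (p2 ∧ p2)
      [Ax] p2 ⊢ p2
      [Ax] p2 ⊢ p2

Result: YES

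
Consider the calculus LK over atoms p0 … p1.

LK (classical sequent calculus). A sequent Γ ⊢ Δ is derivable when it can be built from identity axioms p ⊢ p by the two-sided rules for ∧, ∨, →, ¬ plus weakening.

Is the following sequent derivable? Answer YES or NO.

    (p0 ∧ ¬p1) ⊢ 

Enumerate valuations to refute Γ ⊢ Δ:
  v=00: Γ:[(p0 ∧ ¬p1)=F] Δ:[] refutes=False
  v=01: Γ:[(p0 ∧ ¬p1)=F] Δ:[] refutes=False
  v=10: Γ:[(p0 ∧ ¬p1)=T] Δ:[] refutes=True  ← countermodel

Result: NO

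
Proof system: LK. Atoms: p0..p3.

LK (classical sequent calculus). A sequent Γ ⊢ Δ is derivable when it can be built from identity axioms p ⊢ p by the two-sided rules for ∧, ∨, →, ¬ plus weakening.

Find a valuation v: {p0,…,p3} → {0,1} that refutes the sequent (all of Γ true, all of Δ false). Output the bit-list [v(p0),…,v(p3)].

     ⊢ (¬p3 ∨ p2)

Truth-table refutation:
  v=0000: Γ:[] Δ:[(¬p3 ∨ p2)=T] refutes=False
  v=0001: Γ:[] Δ:[(¬p3 ∨ p2)=F] refutes=True  ← countermodel

Result: [0, 0, 0, 1]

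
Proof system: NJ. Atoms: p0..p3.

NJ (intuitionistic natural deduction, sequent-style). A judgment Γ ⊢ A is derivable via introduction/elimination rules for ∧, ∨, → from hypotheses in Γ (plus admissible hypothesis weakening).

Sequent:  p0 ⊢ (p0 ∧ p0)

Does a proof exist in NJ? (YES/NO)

Derivation (root first):
[∧I] p0 ⊢ (p0 ∧ p0)
  [Wk] p0, p0 ⊢ p0
    [Ax] p0 ⊢ p0
  [Ax] p0 ⊢ p0

Result: YES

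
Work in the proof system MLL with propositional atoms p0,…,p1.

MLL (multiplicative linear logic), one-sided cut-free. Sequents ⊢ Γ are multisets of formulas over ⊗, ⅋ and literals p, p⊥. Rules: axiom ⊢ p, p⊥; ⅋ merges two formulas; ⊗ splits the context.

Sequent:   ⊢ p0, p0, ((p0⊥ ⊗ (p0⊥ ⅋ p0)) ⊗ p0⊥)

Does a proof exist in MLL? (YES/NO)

Proof tree:
[⊗]  ⊢ p0, p0, ((p0⊥ ⊗ (p0⊥ ⅋ p0)) ⊗ p0⊥)
  [⊗]  ⊢ p0, (p0⊥ ⊗ (p0⊥ ⅋ p0))
    [Ax]  ⊢ p0, p0⊥
    [⅋]  ⊢ (p0⊥ ⅋ p0)
      [Ax]  ⊢ p0, p0⊥
  [Ax]  ⊢ p0, p0⊥

Result: YES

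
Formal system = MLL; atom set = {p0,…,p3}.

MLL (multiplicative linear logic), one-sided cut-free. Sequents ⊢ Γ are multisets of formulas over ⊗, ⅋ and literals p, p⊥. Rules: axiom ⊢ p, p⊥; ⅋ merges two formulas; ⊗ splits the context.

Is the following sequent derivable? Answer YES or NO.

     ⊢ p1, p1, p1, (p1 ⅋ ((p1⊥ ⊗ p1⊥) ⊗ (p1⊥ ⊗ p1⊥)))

Derivation (root first):
[⅋]  ⊢ p1, p1, p1, (p1 ⅋ ((p1⊥ ⊗ p1⊥) ⊗ (p1⊥ ⊗ p1⊥)))
  [⊗]  ⊢ p1, p1, p1, p1, ((p1⊥ ⊗ p1⊥) ⊗ (p1⊥ ⊗ p1⊥))
    [⊗]  ⊢ p1, p1, (p1⊥ ⊗ p1⊥)
      [Ax]  ⊢ p1, p1⊥
      [Ax]  ⊢ p1, p1⊥
    [⊗]  ⊢ p1, p1, (p1⊥ ⊗ p1⊥)
      [Ax]  ⊢ p1, p1⊥
      [Ax]  ⊢ p1, p1⊥

Result: YES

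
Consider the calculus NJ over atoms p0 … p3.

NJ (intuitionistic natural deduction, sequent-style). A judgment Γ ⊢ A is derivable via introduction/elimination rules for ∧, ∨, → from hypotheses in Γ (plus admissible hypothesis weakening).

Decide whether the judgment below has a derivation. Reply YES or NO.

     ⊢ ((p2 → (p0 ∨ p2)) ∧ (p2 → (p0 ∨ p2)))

Derivation (root first):
[∧I]  ⊢ ((p2 → (p0 ∨ p2)) ∧ (p2 → (p0 ∨ p2)))
  [→I]  ⊢ (p2 → (p0 ∨ p2))
    [∨I₂] p2 ⊢ (p0 ∨ p2)
      [Ax] p2 ⊢ p2
  [→I]  ⊢ (p2 → (p0 ∨ p2))
    [∨I₂] p2 ⊢ (p0 ∨ p2)
      [Ax] p2 ⊢ p2

Result: YES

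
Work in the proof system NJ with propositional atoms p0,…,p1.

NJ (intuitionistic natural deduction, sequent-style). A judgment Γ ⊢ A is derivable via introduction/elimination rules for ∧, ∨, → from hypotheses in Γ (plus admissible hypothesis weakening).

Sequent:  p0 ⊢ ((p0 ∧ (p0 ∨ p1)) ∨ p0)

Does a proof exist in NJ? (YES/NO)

Proof tree:
[∨I₁] p0 ⊢ ((p0 ∧ (p0 ∨ p1)) ∨ p0)
  [∧I] p0 ⊢ (p0 ∧ (p0 ∨ p1))
    [Ax] p0 ⊢ p0
    [∨I₁] p0 ⊢ (p0 ∨ p1)
      [Ax] p0 ⊢ p0

Result: YES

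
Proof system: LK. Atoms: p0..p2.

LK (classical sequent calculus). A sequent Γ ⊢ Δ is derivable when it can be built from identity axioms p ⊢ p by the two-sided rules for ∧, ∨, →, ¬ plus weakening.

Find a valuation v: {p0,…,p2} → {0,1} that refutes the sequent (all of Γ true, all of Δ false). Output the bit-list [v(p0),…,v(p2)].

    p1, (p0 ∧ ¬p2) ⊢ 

Enumerate valuations to refute Γ ⊢ Δ:
  v=000: Γ:[p1=F, (p0 ∧ ¬p2)=F] Δ:[] refutes=False
  v=001: Γ:[p1=F, (p0 ∧ ¬p2)=F] Δ:[] refutes=False
  v=010: Γ:[p1=T, (p0 ∧ ¬p2)=F] Δ:[] refutes=False
  v=011: Γ:[p1=T, (p0 ∧ ¬p2)=F] Δ:[] refutes=False
  v=100: Γ:[p1=F, (p0 ∧ ¬p2)=T] Δ:[] refutes=False
  v=101: Γ:[p1=F, (p0 ∧ ¬p2)=F] Δ:[] refutes=False
  v=110: Γ:[p1=T, (p0 ∧ ¬p2)=T] Δ:[] refutes=True  ← countermodel

Result: [1, 1, 0]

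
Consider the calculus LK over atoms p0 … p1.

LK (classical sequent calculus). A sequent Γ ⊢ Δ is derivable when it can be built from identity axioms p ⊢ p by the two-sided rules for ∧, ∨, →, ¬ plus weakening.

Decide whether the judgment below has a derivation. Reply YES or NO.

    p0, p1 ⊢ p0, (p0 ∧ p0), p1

Derivation (root first):
[WL] p0, p1 ⊢ p0, (p0 ∧ p0), p1
  [WR] p0 ⊢ p0, (p0 ∧ p0), p1
    [∧R] p0 ⊢ p0, (p0 ∧ p0)
      [WR] p0 ⊢ p0, p0
        [Ax] p0 ⊢ p0
      [Ax] p0 ⊢ p0

Result: YES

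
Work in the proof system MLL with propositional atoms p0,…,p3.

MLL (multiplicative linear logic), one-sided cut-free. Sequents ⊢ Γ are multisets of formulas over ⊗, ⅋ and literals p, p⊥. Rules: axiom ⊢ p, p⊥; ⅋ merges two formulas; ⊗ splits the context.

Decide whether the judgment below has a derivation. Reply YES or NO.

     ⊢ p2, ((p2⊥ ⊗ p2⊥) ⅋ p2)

Proof tree:
[⅋]  ⊢ p2, ((p2⊥ ⊗ p2⊥) ⅋ p2)
  [⊗]  ⊢ p2, p2, (p2⊥ ⊗ p2⊥)
    [Ax]  ⊢ p2, p2⊥
    [Ax]  ⊢ p2, p2⊥

Result: YES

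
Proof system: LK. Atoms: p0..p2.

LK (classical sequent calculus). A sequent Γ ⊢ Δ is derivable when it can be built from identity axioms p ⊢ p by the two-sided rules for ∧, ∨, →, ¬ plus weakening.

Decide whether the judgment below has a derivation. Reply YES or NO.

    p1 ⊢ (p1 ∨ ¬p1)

Proof tree:
[∨R] p1 ⊢ (p1 ∨ ¬p1)
  [WL] p1 ⊢ p1, ¬p1
    [¬R]  ⊢ p1, ¬p1
      [Ax] p1 ⊢ p1

Result: YES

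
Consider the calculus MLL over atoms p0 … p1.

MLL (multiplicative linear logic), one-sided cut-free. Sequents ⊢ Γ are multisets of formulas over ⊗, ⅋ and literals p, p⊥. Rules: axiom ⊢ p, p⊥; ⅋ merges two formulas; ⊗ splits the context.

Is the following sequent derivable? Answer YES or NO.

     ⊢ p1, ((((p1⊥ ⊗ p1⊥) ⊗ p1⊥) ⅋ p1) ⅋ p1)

Proof tree:
[⅋]  ⊢ p1, ((((p1⊥ ⊗ p1⊥) ⊗ p1⊥) ⅋ p1) ⅋ p1)
  [⅋]  ⊢ p1, p1, (((p1⊥ ⊗ p1⊥) ⊗ p1⊥) ⅋ p1)
    [⊗]  ⊢ p1, p1, p1, ((p1⊥ ⊗ p1⊥) ⊗ p1⊥)
      [⊗]  ⊢ p1, p1, (p1⊥ ⊗ p1⊥)
        [Ax]  ⊢ p1, p1⊥
        [Ax]  ⊢ p1, p1⊥
      [Ax]  ⊢ p1, p1⊥

Result: YES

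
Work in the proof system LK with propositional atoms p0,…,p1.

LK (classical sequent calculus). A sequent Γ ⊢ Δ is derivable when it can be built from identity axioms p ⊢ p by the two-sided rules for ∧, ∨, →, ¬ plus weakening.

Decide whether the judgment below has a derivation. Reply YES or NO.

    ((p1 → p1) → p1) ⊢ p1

Derivation (root first):
[→L] ((p1 → p1) → p1) ⊢ p1
  [→R]  ⊢ (p1 → p1)
    [Ax] p1 ⊢ p1
  [Ax] p1 ⊢ p1

Result: YES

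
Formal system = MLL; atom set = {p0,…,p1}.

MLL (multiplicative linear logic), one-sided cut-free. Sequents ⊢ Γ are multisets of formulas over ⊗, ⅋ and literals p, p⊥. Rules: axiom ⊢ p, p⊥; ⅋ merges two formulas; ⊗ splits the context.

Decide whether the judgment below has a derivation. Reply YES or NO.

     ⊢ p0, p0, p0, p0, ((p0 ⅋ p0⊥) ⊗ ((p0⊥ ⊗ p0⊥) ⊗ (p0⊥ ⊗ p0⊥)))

Derivation trace:
[⊗]  ⊢ p0, p0, p0, p0, ((p0 ⅋ p0⊥) ⊗ ((p0⊥ ⊗ p0⊥) ⊗ (p0⊥ ⊗ p0⊥)))
  [⅋]  ⊢ (p0 ⅋ p0⊥)
    [Ax]  ⊢ p0, p0⊥
  [⊗]  ⊢ p0, p0, p0, p0, ((p0⊥ ⊗ p0⊥) ⊗ (p0⊥ ⊗ p0⊥))
    [⊗]  ⊢ p0, p0, (p0⊥ ⊗ p0⊥)
      [Ax]  ⊢ p0, p0⊥
      [Ax]  ⊢ p0, p0⊥
    [⊗]  ⊢ p0, p0, (p0⊥ ⊗ p0⊥)
      [Ax]  ⊢ p0, p0⊥
      [Ax]  ⊢ p0, p0⊥

Result: YES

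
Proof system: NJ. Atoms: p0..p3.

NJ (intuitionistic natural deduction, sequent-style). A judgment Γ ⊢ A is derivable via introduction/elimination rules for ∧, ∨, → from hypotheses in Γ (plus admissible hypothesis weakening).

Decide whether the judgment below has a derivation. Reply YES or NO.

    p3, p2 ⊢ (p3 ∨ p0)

Proof tree:
[Wk] p3, p2 ⊢ (p3 ∨ p0)
  [∨I₁] p3 ⊢ (p3 ∨ p0)
    [Ax] p3 ⊢ p3

Result: YES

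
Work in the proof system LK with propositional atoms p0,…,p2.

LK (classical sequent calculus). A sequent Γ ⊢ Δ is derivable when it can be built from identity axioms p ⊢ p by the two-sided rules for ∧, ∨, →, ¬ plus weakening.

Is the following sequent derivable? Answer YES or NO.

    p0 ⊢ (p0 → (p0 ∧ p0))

Proof tree:
[→R] p0 ⊢ (p0 → (p0 ∧ p0))
  [WL] p0, p0 ⊢ (p0 ∧ p0)
    [∧R] p0 ⊢ (p0 ∧ p0)
      [Ax] p0 ⊢ p0
      [Ax] p0 ⊢ p0

Result: YES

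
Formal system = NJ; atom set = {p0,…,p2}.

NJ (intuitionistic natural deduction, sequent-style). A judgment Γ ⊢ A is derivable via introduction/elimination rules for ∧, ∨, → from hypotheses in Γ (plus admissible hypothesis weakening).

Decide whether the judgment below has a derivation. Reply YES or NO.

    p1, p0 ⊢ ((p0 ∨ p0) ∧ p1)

Derivation trace:
[∧I] p1, p0 ⊢ ((p0 ∨ p0) ∧ p1)
  [∨I₂] p0 ⊢ (p0 ∨ p0)
    [Ax] p0 ⊢ p0
  [Ax] p1 ⊢ p1

Result: YES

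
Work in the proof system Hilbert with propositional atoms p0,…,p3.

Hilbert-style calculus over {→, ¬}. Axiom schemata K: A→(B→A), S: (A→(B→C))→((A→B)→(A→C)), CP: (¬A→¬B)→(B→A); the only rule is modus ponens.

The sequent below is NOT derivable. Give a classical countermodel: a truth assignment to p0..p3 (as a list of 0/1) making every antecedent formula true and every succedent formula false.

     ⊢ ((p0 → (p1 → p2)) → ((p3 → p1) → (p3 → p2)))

Enumerate valuations to refute Γ ⊢ Δ:
  v=0000: Γ:[] Δ:[((p0 → (p1 → p2)) → ((p3 → p1) → (p3 → p2)))=T] refutes=False
  v=0001: Γ:[] Δ:[((p0 → (p1 → p2)) → ((p3 → p1) → (p3 → p2)))=T] refutes=False
  v=0010: Γ:[] Δ:[((p0 → (p1 → p2)) → ((p3 → p1) → (p3 → p2)))=T] refutes=False
  v=0011: Γ:[] Δ:[((p0 → (p1 → p2)) → ((p3 → p1) → (p3 → p2)))=T] refutes=False
  v=0100: Γ:[] Δ:[((p0 → (p1 → p2)) → ((p3 → p1) → (p3 → p2)))=T] refutes=False
  v=0101: Γ:[] Δ:[((p0 → (p1 → p2)) → ((p3 → p1) → (p3 → p2)))=F] refutes=True  ← countermodel

Result: [0, 1, 0, 1]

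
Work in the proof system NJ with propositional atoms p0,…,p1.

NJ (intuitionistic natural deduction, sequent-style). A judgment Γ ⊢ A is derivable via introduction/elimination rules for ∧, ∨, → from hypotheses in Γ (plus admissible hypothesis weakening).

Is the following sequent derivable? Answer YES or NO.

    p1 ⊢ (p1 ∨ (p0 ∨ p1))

Derivation (root first):
[∨I₂] p1 ⊢ (p1 ∨ (p0 ∨ p1))
  [→E] p1 ⊢ (p0 ∨ p1)
    [→I]  ⊢ (p1 → (p0 ∨ p1))
      [∨I₂] p1 ⊢ (p0 ∨ p1)
        [Ax] p1 ⊢ p1
    [Ax] p1 ⊢ p1

Result: YES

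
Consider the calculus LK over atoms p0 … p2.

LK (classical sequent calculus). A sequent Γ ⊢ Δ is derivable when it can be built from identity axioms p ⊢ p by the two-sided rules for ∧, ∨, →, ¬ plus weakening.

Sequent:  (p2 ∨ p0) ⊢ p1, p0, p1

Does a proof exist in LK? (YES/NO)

Search for a countermodel by truth-table:
  v=000: Γ:[(p2 ∨ p0)=F] Δ:[p1=F, p0=F, p1=F] refutes=False
  v=001: Γ:[(p2 ∨ p0)=T] Δ:[p1=F, p0=F, p1=F] refutes=True  ← countermodel

Result: NO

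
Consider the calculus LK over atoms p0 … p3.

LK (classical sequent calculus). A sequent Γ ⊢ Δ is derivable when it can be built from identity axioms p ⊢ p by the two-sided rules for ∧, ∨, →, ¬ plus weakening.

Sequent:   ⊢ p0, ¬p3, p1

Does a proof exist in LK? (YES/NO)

Truth-table refutation:
  v=0000: Γ:[] Δ:[p0=F, ¬p3=T, p1=F] refutes=False
  v=0001: Γ:[] Δ:[p0=F, ¬p3=F, p1=F] refutes=True  ← countermodel

Result: NO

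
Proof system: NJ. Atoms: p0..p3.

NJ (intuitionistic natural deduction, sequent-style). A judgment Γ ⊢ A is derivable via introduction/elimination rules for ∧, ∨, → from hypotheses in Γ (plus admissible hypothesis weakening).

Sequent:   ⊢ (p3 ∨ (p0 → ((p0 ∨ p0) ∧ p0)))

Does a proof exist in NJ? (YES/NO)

Derivation (root first):
[∨I₂]  ⊢ (p3 ∨ (p0 → ((p0 ∨ p0) ∧ p0)))
  [→I]  ⊢ (p0 → ((p0 ∨ p0) ∧ p0))
    [∧I] p0 ⊢ ((p0 ∨ p0) ∧ p0)
      [∨I₁] p0 ⊢ (p0 ∨ p0)
        [Ax] p0 ⊢ p0
      [Ax] p0 ⊢ p0

Result: YES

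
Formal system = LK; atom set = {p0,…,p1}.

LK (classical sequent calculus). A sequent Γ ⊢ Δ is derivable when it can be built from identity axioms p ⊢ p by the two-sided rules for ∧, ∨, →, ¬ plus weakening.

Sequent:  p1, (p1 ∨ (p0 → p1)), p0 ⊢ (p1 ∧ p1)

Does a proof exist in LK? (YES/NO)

Derivation (root first):
[∧R] p1, (p1 ∨ (p0 → p1)), p0 ⊢ (p1 ∧ p1)
  [WL] p1, p1 ⊢ p1
    [Ax] p1 ⊢ p1
  [∨L] p1, p0, (p1 ∨ (p0 → p1)) ⊢ p1
    [WL] p1, p1 ⊢ p1
      [Ax] p1 ⊢ p1
    [→L] p1, p0, (p0 → p1) ⊢ p1
      [Ax] p0 ⊢ p0
      [WL] p1, p1 ⊢ p1
        [Ax] p1 ⊢ p1

Result: YES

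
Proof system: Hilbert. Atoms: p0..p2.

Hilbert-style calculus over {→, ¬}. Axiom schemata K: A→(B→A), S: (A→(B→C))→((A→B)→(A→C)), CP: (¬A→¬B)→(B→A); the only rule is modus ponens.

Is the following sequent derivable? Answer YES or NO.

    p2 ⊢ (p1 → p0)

Enumerate valuations to refute Γ ⊢ Δ:
  v=000: Γ:[p2=F] Δ:[(p1 → p0)=T] refutes=False
  v=001: Γ:[p2=T] Δ:[(p1 → p0)=T] refutes=False
  v=010: Γ:[p2=F] Δ:[(p1 → p0)=F] refutes=False
  v=011: Γ:[p2=T] Δ:[(p1 → p0)=F] refutes=True  ← countermodel

Result: NO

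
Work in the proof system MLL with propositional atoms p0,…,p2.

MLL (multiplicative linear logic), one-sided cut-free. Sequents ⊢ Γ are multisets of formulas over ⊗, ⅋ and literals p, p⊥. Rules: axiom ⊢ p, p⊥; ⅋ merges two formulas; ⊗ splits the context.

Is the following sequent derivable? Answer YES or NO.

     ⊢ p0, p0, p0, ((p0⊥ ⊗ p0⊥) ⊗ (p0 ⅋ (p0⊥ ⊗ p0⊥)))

Proof tree:
[⊗]  ⊢ p0, p0, p0, ((p0⊥ ⊗ p0⊥) ⊗ (p0 ⅋ (p0⊥ ⊗ p0⊥)))
  [⊗]  ⊢ p0, p0, (p0⊥ ⊗ p0⊥)
    [Ax]  ⊢ p0, p0⊥
    [Ax]  ⊢ p0, p0⊥
  [⅋]  ⊢ p0, (p0 ⅋ (p0⊥ ⊗ p0⊥))
    [⊗]  ⊢ p0, p0, (p0⊥ ⊗ p0⊥)
      [Ax]  ⊢ p0, p0⊥
      [Ax]  ⊢ p0, p0⊥

Result: YES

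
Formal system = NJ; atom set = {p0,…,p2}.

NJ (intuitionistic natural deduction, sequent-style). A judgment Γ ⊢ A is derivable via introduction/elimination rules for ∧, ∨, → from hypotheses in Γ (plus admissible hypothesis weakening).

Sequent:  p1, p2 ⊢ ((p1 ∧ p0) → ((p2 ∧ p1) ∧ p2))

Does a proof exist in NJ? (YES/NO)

Derivation (root first):
[→I] p1, p2 ⊢ ((p1 ∧ p0) → ((p2 ∧ p1) ∧ p2))
  [∧I] p1, p2, (p1 ∧ p0) ⊢ ((p2 ∧ p1) ∧ p2)
    [∧I] p1, p2, (p1 ∧ p0) ⊢ (p2 ∧ p1)
      [Wk] p2, (p1 ∧ p0) ⊢ p2
        [Ax] p2 ⊢ p2
      [Ax] p1 ⊢ p1
    [Ax] p2 ⊢ p2

Result: YES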